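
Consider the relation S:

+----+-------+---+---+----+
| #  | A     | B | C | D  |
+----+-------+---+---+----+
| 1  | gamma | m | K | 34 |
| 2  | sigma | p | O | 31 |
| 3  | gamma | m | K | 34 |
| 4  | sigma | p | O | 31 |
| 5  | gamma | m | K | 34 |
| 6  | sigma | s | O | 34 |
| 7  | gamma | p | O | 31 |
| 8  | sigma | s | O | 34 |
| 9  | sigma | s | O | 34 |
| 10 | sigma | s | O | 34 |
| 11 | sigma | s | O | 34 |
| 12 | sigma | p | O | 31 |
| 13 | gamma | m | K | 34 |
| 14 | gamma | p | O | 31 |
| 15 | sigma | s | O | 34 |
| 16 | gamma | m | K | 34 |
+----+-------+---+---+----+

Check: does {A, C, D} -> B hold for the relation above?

Yes

(A=gamma, C=K, D=34): rows 1, 3, 5, 13, 16 → B = m, m, m, m, m ✓
(A=sigma, C=O, D=31): rows 2, 4, 12 → B = p, p, p ✓
(A=sigma, C=O, D=34): rows 6, 8, 9, 10, 11, 15 → B = s, s, s, s, s, s ✓
(A=gamma, C=O, D=31): rows 7, 14 → B = p, p ✓
Every {A, C, D} value is associated with a single B value, so {A, C, D} -> B holds.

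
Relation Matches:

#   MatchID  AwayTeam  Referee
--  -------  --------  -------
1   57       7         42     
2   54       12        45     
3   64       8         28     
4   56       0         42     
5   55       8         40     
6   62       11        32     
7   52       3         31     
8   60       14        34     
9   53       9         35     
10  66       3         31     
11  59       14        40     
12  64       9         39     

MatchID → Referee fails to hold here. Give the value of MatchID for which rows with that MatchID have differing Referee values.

64

MatchID=57: row 1 → Referee = 42 ✓
MatchID=54: row 2 → Referee = 45 ✓
MatchID=64: rows 3, 12 → Referee takes values {28, 39} — violation
MatchID=56: row 4 → Referee = 42 ✓
MatchID=55: row 5 → Referee = 40 ✓
MatchID=62: row 6 → Referee = 32 ✓
MatchID=52: row 7 → Referee = 31 ✓
MatchID=60: row 8 → Referee = 34 ✓
MatchID=53: row 9 → Referee = 35 ✓
MatchID=66: row 10 → Referee = 31 ✓
MatchID=59: row 11 → Referee = 40 ✓
The only MatchID value with inconsistent Referee is MatchID=64.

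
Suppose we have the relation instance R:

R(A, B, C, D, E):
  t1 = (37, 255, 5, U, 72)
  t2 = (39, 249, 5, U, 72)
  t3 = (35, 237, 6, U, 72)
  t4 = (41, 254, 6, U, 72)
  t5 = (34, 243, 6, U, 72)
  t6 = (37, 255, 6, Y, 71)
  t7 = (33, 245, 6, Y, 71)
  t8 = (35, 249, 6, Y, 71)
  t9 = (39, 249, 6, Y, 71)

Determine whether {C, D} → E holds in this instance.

(C=5, D=U): rows 1, 2 → E = 72, 72 ✓
(C=6, D=U): rows 3, 4, 5 → E = 72, 72, 72 ✓
(C=6, D=Y): rows 6, 7, 8, 9 → E = 71, 71, 71, 71 ✓
Every {C, D} value is associated with a single E value, so {C, D} → E holds.

Yes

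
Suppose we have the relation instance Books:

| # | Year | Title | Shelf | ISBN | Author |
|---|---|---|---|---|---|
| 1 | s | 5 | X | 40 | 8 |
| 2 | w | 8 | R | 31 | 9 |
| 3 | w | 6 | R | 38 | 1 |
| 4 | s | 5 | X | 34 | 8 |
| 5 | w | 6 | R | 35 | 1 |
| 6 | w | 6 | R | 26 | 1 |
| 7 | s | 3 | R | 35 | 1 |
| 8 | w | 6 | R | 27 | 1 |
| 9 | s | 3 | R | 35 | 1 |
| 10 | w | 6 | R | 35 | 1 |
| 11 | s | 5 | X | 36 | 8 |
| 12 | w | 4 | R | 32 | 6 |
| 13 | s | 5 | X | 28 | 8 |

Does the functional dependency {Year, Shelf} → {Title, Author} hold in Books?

(Year=s, Shelf=X): rows 1, 4, 11, 13 → {Title,Author} = (5, 8), (5, 8), (5, 8), (5, 8) ✓
(Year=w, Shelf=R): rows 2, 3, 5, 6, 8, 10, 12 → {Title,Author} takes values {(8, 9), (6, 1), (4, 6)} — violation
(Year=s, Shelf=R): rows 7, 9 → {Title,Author} = (3, 1), (3, 1) ✓
Two rows agree on {Year, Shelf} but differ on {Title, Author}, so {Year, Shelf} → {Title, Author} does not hold.

No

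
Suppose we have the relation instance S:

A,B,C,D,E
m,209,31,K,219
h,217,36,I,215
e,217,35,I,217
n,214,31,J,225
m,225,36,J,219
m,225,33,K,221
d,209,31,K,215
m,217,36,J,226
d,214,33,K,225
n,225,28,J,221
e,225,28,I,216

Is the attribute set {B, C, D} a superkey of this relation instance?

Two distinct rows share (B=209, C=31, D=K), so {B, C, D} does not determine every attribute — not a superkey.

No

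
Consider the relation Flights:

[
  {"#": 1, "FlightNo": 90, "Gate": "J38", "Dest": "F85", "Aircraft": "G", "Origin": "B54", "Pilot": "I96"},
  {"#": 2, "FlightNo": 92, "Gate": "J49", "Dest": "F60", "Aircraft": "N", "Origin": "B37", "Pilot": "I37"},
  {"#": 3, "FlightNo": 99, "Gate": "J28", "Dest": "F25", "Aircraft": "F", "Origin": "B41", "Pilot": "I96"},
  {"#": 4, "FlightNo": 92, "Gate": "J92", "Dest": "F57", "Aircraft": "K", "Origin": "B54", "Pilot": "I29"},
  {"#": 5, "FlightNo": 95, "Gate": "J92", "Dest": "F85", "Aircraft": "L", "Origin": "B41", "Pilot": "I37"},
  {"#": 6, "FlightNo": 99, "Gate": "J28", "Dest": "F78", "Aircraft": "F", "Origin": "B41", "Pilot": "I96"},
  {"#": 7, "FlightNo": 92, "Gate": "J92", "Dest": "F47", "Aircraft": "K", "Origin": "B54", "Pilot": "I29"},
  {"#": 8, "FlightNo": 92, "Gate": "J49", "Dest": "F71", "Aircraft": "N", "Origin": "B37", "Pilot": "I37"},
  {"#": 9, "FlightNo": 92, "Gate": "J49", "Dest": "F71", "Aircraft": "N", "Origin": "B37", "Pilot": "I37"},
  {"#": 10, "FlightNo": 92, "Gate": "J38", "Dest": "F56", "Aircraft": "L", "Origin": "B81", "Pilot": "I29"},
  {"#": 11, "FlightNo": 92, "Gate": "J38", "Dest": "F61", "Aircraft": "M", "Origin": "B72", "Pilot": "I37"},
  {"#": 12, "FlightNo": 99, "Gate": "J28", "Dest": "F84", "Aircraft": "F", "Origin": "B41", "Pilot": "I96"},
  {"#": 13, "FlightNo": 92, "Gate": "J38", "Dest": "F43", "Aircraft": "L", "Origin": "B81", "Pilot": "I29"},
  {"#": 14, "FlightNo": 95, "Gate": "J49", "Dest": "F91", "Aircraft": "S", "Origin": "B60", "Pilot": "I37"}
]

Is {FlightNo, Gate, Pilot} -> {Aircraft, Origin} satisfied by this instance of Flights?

(FlightNo=90, Gate=J38, Pilot=I96): row 1 → {Aircraft,Origin} = (G, B54) ✓
(FlightNo=92, Gate=J49, Pilot=I37): rows 2, 8, 9 → {Aircraft,Origin} = (N, B37), (N, B37), (N, B37) ✓
(FlightNo=99, Gate=J28, Pilot=I96): rows 3, 6, 12 → {Aircraft,Origin} = (F, B41), (F, B41), (F, B41) ✓
(FlightNo=92, Gate=J92, Pilot=I29): rows 4, 7 → {Aircraft,Origin} = (K, B54), (K, B54) ✓
(FlightNo=95, Gate=J92, Pilot=I37): row 5 → {Aircraft,Origin} = (L, B41) ✓
(FlightNo=92, Gate=J38, Pilot=I29): rows 10, 13 → {Aircraft,Origin} = (L, B81), (L, B81) ✓
(FlightNo=92, Gate=J38, Pilot=I37): row 11 → {Aircraft,Origin} = (M, B72) ✓
(FlightNo=95, Gate=J49, Pilot=I37): row 14 → {Aircraft,Origin} = (S, B60) ✓
Every {FlightNo, Gate, Pilot} value is associated with a single {Aircraft, Origin} value, so {FlightNo, Gate, Pilot} -> {Aircraft, Origin} holds.

Yes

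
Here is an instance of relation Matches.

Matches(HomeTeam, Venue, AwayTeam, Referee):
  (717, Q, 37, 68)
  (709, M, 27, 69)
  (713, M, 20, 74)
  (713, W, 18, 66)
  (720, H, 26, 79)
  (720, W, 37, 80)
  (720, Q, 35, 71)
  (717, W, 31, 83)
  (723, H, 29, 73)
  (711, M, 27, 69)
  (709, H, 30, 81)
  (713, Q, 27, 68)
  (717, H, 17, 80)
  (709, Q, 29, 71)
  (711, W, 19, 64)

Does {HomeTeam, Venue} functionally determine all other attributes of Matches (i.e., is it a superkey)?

Yes

All 15 rows have distinct {HomeTeam, Venue} values, so {HomeTeam, Venue} → (all attributes) holds and {HomeTeam, Venue} is a superkey.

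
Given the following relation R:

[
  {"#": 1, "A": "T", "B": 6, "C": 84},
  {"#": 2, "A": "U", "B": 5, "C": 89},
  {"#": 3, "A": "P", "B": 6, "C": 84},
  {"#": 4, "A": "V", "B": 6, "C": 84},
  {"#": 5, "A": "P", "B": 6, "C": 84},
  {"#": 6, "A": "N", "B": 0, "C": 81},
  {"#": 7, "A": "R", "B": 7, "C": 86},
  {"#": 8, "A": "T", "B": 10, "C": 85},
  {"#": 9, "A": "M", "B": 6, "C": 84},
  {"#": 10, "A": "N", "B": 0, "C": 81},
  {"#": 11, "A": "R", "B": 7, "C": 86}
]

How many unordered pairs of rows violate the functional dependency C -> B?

C=84: all 5 rows agree on B — 0 pairs.
C=81: all 2 rows agree on B — 0 pairs.
C=86: all 2 rows agree on B — 0 pairs.

0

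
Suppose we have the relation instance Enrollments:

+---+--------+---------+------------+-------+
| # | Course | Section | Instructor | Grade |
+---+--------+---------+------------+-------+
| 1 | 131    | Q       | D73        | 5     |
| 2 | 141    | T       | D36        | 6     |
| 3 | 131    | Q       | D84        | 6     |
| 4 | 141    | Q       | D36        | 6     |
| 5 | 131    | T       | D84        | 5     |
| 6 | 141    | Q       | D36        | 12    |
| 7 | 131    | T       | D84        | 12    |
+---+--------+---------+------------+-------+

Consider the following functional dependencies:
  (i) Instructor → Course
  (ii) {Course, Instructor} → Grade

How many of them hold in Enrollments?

(i) Instructor → Course: every LHS value maps to a single RHS value — holds.
(ii) {Course, Instructor} → Grade: (Course=141, Instructor=D36): rows 2, 4, 6 → Grade takes values {6, 12} — violation; (Course=131, Instructor=D84): rows 3, 5, 7 → Grade takes values {6, 5, 12} — violation — fails.
1 of the 2 dependencies holds.

1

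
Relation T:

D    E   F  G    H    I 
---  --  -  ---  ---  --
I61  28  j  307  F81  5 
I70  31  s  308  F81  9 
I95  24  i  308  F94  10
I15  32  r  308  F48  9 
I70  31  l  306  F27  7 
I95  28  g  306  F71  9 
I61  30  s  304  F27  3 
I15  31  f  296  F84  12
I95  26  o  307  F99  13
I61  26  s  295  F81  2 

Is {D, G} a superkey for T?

Yes

All 10 rows have distinct {D, G} values, so {D, G} → (all attributes) holds and {D, G} is a superkey.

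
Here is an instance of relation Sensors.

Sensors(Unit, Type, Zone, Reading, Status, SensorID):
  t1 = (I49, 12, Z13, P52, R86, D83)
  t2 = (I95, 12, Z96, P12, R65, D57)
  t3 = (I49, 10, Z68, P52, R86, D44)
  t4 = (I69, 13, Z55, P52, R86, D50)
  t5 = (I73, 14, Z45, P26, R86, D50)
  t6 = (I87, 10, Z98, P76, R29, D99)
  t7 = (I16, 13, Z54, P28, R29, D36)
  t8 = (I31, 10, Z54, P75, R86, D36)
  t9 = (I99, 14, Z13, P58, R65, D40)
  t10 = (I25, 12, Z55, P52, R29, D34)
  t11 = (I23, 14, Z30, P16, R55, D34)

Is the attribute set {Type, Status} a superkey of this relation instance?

Rows 3 and 8 have the same {Type, Status} value (Type=10, Status=R86) but are distinct tuples, so {Type, Status} does not determine every attribute — not a superkey.

No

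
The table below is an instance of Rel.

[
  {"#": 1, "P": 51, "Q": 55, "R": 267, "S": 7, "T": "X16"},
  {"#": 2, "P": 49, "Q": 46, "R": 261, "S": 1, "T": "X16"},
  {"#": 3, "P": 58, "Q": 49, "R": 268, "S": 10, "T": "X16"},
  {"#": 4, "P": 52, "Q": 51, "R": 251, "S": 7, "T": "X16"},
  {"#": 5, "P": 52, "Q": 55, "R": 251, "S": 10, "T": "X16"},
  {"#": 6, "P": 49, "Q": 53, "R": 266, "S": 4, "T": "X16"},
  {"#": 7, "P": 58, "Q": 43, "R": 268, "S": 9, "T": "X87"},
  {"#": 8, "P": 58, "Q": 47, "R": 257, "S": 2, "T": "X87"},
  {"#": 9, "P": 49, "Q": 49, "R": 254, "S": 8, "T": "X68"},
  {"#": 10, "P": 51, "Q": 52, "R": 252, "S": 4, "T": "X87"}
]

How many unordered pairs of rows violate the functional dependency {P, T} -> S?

3

(P=49, T=X16): violating pairs (2,6) — 1 pair.
(P=52, T=X16): violating pairs (4,5) — 1 pair.
(P=58, T=X87): violating pairs (7,8) — 1 pair.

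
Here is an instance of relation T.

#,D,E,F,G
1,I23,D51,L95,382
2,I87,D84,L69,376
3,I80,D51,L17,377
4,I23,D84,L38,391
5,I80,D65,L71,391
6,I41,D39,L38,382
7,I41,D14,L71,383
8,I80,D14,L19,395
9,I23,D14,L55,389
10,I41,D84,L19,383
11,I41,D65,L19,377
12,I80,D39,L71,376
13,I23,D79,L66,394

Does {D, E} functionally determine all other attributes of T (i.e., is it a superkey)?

Yes

All 13 rows have distinct {D, E} values, so {D, E} → (all attributes) holds and {D, E} is a superkey.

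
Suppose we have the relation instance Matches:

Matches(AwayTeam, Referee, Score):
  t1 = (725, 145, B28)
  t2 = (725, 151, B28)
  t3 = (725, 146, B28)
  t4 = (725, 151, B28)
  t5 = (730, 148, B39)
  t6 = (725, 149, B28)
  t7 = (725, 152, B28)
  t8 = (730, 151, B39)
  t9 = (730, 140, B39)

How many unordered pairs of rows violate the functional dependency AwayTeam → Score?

AwayTeam=725: all 6 rows agree on Score — 0 pairs.
AwayTeam=730: all 3 rows agree on Score — 0 pairs.

0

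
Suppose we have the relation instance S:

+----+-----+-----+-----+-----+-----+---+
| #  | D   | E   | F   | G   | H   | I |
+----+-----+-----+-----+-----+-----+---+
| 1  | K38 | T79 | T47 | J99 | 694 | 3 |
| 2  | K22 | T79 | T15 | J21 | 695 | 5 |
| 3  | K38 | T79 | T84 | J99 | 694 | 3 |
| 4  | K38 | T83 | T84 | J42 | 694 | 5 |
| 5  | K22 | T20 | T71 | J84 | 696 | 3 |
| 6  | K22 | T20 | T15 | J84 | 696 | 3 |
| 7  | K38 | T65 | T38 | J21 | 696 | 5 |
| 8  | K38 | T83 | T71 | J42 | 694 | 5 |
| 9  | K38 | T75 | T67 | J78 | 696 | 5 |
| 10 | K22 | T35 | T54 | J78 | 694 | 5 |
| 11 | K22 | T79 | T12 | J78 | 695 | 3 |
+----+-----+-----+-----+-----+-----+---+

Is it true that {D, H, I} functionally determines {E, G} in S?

No

(D=K38, H=694, I=3): rows 1, 3 → {E,G} = (T79, J99), (T79, J99) ✓
(D=K22, H=695, I=5): row 2 → {E,G} = (T79, J21) ✓
(D=K38, H=694, I=5): rows 4, 8 → {E,G} = (T83, J42), (T83, J42) ✓
(D=K22, H=696, I=3): rows 5, 6 → {E,G} = (T20, J84), (T20, J84) ✓
(D=K38, H=696, I=5): rows 7, 9 → {E,G} takes values {(T65, J21), (T75, J78)} — violation
(D=K22, H=694, I=5): row 10 → {E,G} = (T35, J78) ✓
(D=K22, H=695, I=3): row 11 → {E,G} = (T79, J78) ✓
Two rows agree on {D, H, I} but differ on {E, G}, so {D, H, I} -> {E, G} does not hold.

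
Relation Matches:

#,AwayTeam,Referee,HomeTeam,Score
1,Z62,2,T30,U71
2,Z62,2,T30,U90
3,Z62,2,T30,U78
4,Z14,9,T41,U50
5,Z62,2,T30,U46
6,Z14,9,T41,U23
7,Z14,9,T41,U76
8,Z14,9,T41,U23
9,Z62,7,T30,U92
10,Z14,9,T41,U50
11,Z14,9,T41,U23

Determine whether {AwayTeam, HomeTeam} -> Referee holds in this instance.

No

(AwayTeam=Z62, HomeTeam=T30): rows 1, 2, 3, 5, 9 → Referee takes values {2, 7} — violation
(AwayTeam=Z14, HomeTeam=T41): rows 4, 6, 7, 8, 10, 11 → Referee = 9, 9, 9, 9, 9, 9 ✓
Two rows agree on {AwayTeam, HomeTeam} but differ on Referee, so {AwayTeam, HomeTeam} -> Referee does not hold.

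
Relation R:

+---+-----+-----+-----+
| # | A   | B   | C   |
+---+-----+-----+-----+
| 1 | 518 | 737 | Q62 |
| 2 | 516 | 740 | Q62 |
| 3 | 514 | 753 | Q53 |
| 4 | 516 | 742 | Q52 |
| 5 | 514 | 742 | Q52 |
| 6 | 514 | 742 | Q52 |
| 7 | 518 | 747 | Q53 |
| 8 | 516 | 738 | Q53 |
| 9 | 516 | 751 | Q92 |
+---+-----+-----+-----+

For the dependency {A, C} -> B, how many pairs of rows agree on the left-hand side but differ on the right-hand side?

0

(A=514, C=Q52): all 2 rows agree on B — 0 pairs.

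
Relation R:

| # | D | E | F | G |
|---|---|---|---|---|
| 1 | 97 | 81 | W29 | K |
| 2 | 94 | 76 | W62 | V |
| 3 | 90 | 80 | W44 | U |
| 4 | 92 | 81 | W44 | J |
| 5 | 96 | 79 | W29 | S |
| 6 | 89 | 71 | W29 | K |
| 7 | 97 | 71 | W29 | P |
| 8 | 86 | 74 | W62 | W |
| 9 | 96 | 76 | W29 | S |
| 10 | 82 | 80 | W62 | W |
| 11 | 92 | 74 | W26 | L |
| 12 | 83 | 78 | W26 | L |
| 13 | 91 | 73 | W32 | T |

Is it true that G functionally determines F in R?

G=K: rows 1, 6 → F = W29, W29 ✓
G=V: row 2 → F = W62 ✓
G=U: row 3 → F = W44 ✓
G=J: row 4 → F = W44 ✓
G=S: rows 5, 9 → F = W29, W29 ✓
G=P: row 7 → F = W29 ✓
G=W: rows 8, 10 → F = W62, W62 ✓
G=L: rows 11, 12 → F = W26, W26 ✓
G=T: row 13 → F = W32 ✓
Every G value is associated with a single F value, so G -> F holds.

Yes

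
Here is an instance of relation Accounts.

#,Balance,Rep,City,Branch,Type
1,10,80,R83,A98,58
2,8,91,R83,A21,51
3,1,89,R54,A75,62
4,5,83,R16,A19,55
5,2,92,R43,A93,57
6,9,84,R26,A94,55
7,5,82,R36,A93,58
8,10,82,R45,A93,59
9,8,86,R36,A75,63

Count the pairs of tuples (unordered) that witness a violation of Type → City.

2

Type=58: violating pairs (1,7) — 1 pair.
Type=55: violating pairs (4,6) — 1 pair.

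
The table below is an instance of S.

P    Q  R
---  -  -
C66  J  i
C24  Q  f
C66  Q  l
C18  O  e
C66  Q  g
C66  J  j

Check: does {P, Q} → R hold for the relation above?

(P=C66, Q=J): 2 rows → R takes values {i, j} — violation
(P=C24, Q=Q): 1 row → R = f ✓
(P=C66, Q=Q): 2 rows → R takes values {l, g} — violation
(P=C18, Q=O): 1 row → R = e ✓
Two rows agree on {P, Q} but differ on R, so {P, Q} → R does not hold.

No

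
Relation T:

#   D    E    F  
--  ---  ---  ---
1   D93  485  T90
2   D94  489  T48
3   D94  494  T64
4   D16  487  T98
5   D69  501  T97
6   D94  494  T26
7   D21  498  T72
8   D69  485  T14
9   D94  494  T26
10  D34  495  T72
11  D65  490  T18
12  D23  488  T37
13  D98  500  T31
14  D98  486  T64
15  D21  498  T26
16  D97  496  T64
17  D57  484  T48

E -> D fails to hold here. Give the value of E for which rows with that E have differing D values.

E=485: rows 1, 8 → D takes values {D93, D69} — violation
E=489: row 2 → D = D94 ✓
E=494: rows 3, 6, 9 → D = D94, D94, D94 ✓
E=487: row 4 → D = D16 ✓
E=501: row 5 → D = D69 ✓
E=498: rows 7, 15 → D = D21, D21 ✓
E=495: row 10 → D = D34 ✓
E=490: row 11 → D = D65 ✓
E=488: row 12 → D = D23 ✓
E=500: row 13 → D = D98 ✓
E=486: row 14 → D = D98 ✓
E=496: row 16 → D = D97 ✓
E=484: row 17 → D = D57 ✓
The only E value with inconsistent D is E=485.

485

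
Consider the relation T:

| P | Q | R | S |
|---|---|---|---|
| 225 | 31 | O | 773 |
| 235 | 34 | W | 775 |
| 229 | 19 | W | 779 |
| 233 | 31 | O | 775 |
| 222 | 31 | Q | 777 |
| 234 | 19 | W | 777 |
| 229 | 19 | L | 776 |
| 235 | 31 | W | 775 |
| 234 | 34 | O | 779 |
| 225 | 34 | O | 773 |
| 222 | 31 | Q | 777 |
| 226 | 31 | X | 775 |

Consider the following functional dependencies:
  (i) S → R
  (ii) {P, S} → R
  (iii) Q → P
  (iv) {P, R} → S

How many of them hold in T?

2

(i) S → R: S=775: 4 rows → R takes values {W, O, X} — violation; S=779: 2 rows → R takes values {W, O} — violation; S=777: 3 rows → R takes values {Q, W} — violation — fails.
(ii) {P, S} → R: every LHS value maps to a single RHS value — holds.
(iii) Q → P: Q=31: 6 rows → P takes values {225, 233, 222, 235, 226} — violation; Q=34: 3 rows → P takes values {235, 234, 225} — violation; Q=19: 3 rows → P takes values {229, 234} — violation — fails.
(iv) {P, R} → S: every LHS value maps to a single RHS value — holds.
2 of the 4 dependencies hold.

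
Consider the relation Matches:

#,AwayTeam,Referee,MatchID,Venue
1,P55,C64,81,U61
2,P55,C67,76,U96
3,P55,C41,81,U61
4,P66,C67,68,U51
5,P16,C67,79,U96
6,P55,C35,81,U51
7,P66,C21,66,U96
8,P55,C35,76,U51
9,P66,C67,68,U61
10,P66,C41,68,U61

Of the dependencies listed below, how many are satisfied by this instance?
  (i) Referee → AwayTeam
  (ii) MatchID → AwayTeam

(i) Referee → AwayTeam: Referee=C67: rows 2, 4, 5, 9 → AwayTeam takes values {P55, P66, P16} — violation; Referee=C41: rows 3, 10 → AwayTeam takes values {P55, P66} — violation — fails.
(ii) MatchID → AwayTeam: every LHS value maps to a single RHS value — holds.
1 of the 2 dependencies holds.

1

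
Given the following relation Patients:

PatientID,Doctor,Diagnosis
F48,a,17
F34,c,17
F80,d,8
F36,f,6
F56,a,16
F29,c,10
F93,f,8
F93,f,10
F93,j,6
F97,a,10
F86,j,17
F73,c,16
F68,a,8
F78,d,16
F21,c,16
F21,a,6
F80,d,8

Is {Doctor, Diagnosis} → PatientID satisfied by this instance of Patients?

No

(Doctor=a, Diagnosis=17): 1 row → PatientID = F48 ✓
(Doctor=c, Diagnosis=17): 1 row → PatientID = F34 ✓
(Doctor=d, Diagnosis=8): 2 rows → PatientID = F80, F80 ✓
(Doctor=f, Diagnosis=6): 1 row → PatientID = F36 ✓
(Doctor=a, Diagnosis=16): 1 row → PatientID = F56 ✓
(Doctor=c, Diagnosis=10): 1 row → PatientID = F29 ✓
(Doctor=f, Diagnosis=8): 1 row → PatientID = F93 ✓
(Doctor=f, Diagnosis=10): 1 row → PatientID = F93 ✓
(Doctor=j, Diagnosis=6): 1 row → PatientID = F93 ✓
(Doctor=a, Diagnosis=10): 1 row → PatientID = F97 ✓
(Doctor=j, Diagnosis=17): 1 row → PatientID = F86 ✓
(Doctor=c, Diagnosis=16): 2 rows → PatientID takes values {F73, F21} — violation
(Doctor=a, Diagnosis=8): 1 row → PatientID = F68 ✓
(Doctor=d, Diagnosis=16): 1 row → PatientID = F78 ✓
(Doctor=a, Diagnosis=6): 1 row → PatientID = F21 ✓
Two rows agree on {Doctor, Diagnosis} but differ on PatientID, so {Doctor, Diagnosis} → PatientID does not hold.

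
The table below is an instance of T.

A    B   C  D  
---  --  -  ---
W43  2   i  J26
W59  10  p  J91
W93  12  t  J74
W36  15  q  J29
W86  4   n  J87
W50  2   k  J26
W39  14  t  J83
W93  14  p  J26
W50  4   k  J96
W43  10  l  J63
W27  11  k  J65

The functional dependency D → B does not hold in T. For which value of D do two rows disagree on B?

D=J26: 3 rows → B takes values {2, 14} — violation
D=J91: 1 row → B = 10 ✓
D=J74: 1 row → B = 12 ✓
D=J29: 1 row → B = 15 ✓
D=J87: 1 row → B = 4 ✓
D=J83: 1 row → B = 14 ✓
D=J96: 1 row → B = 4 ✓
D=J63: 1 row → B = 10 ✓
D=J65: 1 row → B = 11 ✓
The only D value with inconsistent B is D=J26.

J26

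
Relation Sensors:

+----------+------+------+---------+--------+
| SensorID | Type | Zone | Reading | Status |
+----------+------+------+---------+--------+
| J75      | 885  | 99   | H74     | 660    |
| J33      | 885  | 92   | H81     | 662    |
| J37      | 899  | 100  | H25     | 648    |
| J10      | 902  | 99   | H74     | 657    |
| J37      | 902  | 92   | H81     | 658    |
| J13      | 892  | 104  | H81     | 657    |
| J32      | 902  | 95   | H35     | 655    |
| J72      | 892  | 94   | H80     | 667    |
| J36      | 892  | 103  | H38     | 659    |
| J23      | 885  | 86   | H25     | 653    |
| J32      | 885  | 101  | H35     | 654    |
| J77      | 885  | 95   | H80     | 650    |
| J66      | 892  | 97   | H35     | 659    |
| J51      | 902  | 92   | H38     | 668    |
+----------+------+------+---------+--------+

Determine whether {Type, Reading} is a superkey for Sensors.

All 14 rows have distinct {Type, Reading} values, so {Type, Reading} → (all attributes) holds and {Type, Reading} is a superkey.

Yes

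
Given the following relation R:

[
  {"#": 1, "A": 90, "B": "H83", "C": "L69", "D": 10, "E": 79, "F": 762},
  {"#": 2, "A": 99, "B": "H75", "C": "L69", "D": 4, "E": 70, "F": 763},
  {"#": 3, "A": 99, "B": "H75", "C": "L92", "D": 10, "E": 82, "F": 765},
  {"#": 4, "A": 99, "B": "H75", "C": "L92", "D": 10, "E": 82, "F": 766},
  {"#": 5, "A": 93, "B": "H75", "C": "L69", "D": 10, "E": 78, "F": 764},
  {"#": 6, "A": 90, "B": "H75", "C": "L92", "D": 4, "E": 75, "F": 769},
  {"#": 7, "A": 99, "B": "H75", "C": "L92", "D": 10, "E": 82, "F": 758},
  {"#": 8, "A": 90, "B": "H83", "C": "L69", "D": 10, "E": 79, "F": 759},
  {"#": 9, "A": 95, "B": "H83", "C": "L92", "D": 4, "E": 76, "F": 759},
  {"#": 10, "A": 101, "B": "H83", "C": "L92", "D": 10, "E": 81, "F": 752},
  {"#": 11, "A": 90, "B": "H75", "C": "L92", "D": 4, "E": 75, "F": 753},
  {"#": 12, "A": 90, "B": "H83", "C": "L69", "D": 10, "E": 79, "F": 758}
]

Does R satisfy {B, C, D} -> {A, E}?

(B=H83, C=L69, D=10): rows 1, 8, 12 → {A,E} = (90, 79), (90, 79), (90, 79) ✓
(B=H75, C=L69, D=4): row 2 → {A,E} = (99, 70) ✓
(B=H75, C=L92, D=10): rows 3, 4, 7 → {A,E} = (99, 82), (99, 82), (99, 82) ✓
(B=H75, C=L69, D=10): row 5 → {A,E} = (93, 78) ✓
(B=H75, C=L92, D=4): rows 6, 11 → {A,E} = (90, 75), (90, 75) ✓
(B=H83, C=L92, D=4): row 9 → {A,E} = (95, 76) ✓
(B=H83, C=L92, D=10): row 10 → {A,E} = (101, 81) ✓
Every {B, C, D} value is associated with a single {A, E} value, so {B, C, D} -> {A, E} holds.

Yes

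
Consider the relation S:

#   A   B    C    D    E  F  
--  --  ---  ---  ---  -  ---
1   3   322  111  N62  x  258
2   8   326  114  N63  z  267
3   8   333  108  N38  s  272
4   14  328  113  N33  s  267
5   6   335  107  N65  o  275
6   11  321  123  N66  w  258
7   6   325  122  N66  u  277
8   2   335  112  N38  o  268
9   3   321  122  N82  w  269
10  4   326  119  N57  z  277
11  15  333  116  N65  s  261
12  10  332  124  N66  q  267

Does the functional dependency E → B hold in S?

E=x: row 1 → B = 322 ✓
E=z: rows 2, 10 → B = 326, 326 ✓
E=s: rows 3, 4, 11 → B takes values {333, 328} — violation
E=o: rows 5, 8 → B = 335, 335 ✓
E=w: rows 6, 9 → B = 321, 321 ✓
E=u: row 7 → B = 325 ✓
E=q: row 12 → B = 332 ✓
Two rows agree on E but differ on B, so E → B does not hold.

No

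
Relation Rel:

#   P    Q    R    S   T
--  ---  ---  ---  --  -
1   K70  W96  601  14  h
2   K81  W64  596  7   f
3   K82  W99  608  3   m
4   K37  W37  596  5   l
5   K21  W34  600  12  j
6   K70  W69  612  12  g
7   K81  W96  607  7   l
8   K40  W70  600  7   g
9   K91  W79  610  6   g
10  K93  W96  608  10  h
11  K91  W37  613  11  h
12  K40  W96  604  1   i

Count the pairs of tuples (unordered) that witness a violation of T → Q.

6

T=h: violating pairs (1,11), (10,11) — 2 pairs.
T=l: violating pairs (4,7) — 1 pair.
T=g: violating pairs (6,8), (6,9), (8,9) — 3 pairs.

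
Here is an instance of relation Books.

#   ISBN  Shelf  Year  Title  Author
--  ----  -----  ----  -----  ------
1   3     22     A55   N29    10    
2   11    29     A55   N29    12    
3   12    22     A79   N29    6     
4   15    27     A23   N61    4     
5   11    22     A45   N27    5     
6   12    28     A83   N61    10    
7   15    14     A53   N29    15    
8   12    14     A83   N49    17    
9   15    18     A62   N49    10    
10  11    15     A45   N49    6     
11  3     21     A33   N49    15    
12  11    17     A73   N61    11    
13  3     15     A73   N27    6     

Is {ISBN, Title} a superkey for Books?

All 13 rows have distinct {ISBN, Title} values, so {ISBN, Title} → (all attributes) holds and {ISBN, Title} is a superkey.

Yes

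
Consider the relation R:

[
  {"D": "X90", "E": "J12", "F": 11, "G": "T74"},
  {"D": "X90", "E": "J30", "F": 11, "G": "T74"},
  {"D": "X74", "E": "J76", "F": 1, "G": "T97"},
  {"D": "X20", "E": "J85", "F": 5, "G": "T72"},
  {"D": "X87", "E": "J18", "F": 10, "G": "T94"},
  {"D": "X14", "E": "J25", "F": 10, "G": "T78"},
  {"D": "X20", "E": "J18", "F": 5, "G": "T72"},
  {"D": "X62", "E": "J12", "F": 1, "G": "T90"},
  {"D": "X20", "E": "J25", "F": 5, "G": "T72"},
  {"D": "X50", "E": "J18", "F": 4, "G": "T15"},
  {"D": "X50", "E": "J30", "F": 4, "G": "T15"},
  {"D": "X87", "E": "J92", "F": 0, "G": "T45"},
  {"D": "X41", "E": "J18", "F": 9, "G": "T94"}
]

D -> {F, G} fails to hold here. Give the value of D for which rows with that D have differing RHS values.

X87

D=X90: 2 rows → {F,G} = (11, T74), (11, T74) ✓
D=X74: 1 row → {F,G} = (1, T97) ✓
D=X20: 3 rows → {F,G} = (5, T72), (5, T72), (5, T72) ✓
D=X87: 2 rows → {F,G} takes values {(10, T94), (0, T45)} — violation
D=X14: 1 row → {F,G} = (10, T78) ✓
D=X62: 1 row → {F,G} = (1, T90) ✓
D=X50: 2 rows → {F,G} = (4, T15), (4, T15) ✓
D=X41: 1 row → {F,G} = (9, T94) ✓
The only D value with inconsistent RHS is D=X87.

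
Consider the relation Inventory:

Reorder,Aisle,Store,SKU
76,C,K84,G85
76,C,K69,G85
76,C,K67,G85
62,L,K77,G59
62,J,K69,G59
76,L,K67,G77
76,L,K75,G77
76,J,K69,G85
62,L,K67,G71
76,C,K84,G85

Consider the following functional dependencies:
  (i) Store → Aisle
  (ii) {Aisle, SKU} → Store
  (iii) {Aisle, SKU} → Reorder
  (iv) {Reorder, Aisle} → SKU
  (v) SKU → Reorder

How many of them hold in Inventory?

2

(i) Store → Aisle: Store=K69: 3 rows → Aisle takes values {C, J} — violation; Store=K67: 3 rows → Aisle takes values {C, L} — violation — fails.
(ii) {Aisle, SKU} → Store: (Aisle=C, SKU=G85): 4 rows → Store takes values {K84, K69, K67} — violation; (Aisle=L, SKU=G77): 2 rows → Store takes values {K67, K75} — violation — fails.
(iii) {Aisle, SKU} → Reorder: every LHS value maps to a single RHS value — holds.
(iv) {Reorder, Aisle} → SKU: (Reorder=62, Aisle=L): 2 rows → SKU takes values {G59, G71} — violation — fails.
(v) SKU → Reorder: every LHS value maps to a single RHS value — holds.
2 of the 5 dependencies hold.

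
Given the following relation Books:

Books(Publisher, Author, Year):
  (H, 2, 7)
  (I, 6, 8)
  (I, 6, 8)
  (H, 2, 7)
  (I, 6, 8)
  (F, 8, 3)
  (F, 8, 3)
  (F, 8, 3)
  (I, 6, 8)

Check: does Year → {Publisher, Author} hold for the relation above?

Year=7: 2 rows → {Publisher,Author} = (H, 2), (H, 2) ✓
Year=8: 4 rows → {Publisher,Author} = (I, 6), (I, 6), (I, 6), (I, 6) ✓
Year=3: 3 rows → {Publisher,Author} = (F, 8), (F, 8), (F, 8) ✓
Every Year value is associated with a single {Publisher, Author} value, so Year → {Publisher, Author} holds.

Yes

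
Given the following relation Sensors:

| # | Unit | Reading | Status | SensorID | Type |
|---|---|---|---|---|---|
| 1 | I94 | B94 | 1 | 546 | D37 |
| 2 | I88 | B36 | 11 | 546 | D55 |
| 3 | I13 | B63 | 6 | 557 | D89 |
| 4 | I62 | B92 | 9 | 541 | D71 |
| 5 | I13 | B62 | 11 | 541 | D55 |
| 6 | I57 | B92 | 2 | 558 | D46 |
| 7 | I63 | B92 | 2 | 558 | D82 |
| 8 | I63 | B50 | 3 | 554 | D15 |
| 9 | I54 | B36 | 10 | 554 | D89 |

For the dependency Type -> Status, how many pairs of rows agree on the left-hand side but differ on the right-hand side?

Type=D55: all 2 rows agree on Status — 0 pairs.
Type=D89: violating pairs (3,9) — 1 pair.

1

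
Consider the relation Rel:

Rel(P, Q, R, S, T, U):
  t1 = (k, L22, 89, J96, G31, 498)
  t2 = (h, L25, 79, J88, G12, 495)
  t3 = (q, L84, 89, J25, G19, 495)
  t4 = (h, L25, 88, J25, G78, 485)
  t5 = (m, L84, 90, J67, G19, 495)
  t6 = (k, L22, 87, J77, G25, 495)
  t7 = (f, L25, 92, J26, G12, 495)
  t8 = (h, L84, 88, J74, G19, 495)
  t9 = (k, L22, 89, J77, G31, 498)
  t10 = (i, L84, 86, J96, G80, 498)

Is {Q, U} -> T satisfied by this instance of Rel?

(Q=L22, U=498): rows 1, 9 → T = G31, G31 ✓
(Q=L25, U=495): rows 2, 7 → T = G12, G12 ✓
(Q=L84, U=495): rows 3, 5, 8 → T = G19, G19, G19 ✓
(Q=L25, U=485): row 4 → T = G78 ✓
(Q=L22, U=495): row 6 → T = G25 ✓
(Q=L84, U=498): row 10 → T = G80 ✓
Every {Q, U} value is associated with a single T value, so {Q, U} -> T holds.

Yes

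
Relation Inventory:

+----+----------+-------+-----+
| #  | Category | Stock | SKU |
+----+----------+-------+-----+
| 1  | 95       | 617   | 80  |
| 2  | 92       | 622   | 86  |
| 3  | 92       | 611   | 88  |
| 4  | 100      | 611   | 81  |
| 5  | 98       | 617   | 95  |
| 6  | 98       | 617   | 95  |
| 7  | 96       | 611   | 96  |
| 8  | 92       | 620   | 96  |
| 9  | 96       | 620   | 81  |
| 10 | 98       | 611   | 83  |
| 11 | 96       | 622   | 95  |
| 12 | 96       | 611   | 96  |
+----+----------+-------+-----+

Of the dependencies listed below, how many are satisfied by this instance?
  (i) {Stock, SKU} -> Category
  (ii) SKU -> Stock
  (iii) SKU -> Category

(i) {Stock, SKU} -> Category: every LHS value maps to a single RHS value — holds.
(ii) SKU -> Stock: SKU=81: rows 4, 9 → Stock takes values {611, 620} — violation; SKU=95: rows 5, 6, 11 → Stock takes values {617, 622} — violation; SKU=96: rows 7, 8, 12 → Stock takes values {611, 620} — violation — fails.
(iii) SKU -> Category: SKU=81: rows 4, 9 → Category takes values {100, 96} — violation; SKU=95: rows 5, 6, 11 → Category takes values {98, 96} — violation; SKU=96: rows 7, 8, 12 → Category takes values {96, 92} — violation — fails.
1 of the 3 dependencies holds.

1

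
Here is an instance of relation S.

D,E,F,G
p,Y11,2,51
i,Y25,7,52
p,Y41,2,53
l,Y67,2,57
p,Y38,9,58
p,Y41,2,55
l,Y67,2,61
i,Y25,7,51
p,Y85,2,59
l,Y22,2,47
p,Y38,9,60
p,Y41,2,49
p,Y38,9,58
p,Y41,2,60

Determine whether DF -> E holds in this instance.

No

(D=p, F=2): 6 rows → E takes values {Y11, Y41, Y85} — violation
(D=i, F=7): 2 rows → E = Y25, Y25 ✓
(D=l, F=2): 3 rows → E takes values {Y67, Y22} — violation
(D=p, F=9): 3 rows → E = Y38, Y38, Y38 ✓
Two rows agree on DF but differ on E, so DF -> E does not hold.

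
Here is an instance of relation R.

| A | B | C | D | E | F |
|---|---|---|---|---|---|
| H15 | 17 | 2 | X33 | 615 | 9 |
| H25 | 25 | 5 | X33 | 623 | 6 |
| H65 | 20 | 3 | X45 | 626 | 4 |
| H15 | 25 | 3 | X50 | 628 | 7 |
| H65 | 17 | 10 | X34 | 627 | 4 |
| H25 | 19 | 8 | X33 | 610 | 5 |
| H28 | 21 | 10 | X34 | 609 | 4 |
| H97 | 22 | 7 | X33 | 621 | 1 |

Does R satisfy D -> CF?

D=X33: 4 rows → {C,F} takes values {(2, 9), (5, 6), (8, 5), (7, 1)} — violation
D=X45: 1 row → {C,F} = (3, 4) ✓
D=X50: 1 row → {C,F} = (3, 7) ✓
D=X34: 2 rows → {C,F} = (10, 4), (10, 4) ✓
Two rows agree on D but differ on CF, so D -> CF does not hold.

No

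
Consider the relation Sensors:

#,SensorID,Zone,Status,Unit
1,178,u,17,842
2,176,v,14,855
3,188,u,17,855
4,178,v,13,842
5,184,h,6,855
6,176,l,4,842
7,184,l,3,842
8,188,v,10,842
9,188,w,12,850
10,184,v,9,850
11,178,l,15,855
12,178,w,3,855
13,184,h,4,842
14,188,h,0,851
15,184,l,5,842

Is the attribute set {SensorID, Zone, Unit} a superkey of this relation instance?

No

Rows 7 and 15 have the same {SensorID, Zone, Unit} value (SensorID=184, Zone=l, Unit=842) but are distinct tuples, so {SensorID, Zone, Unit} does not determine every attribute — not a superkey.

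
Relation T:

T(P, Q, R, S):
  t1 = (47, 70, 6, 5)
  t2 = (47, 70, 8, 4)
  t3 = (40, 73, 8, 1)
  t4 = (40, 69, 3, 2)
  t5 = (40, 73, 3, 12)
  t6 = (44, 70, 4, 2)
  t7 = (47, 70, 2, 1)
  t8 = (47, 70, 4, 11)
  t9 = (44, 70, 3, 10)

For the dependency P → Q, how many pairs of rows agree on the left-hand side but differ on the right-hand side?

P=47: all 4 rows agree on Q — 0 pairs.
P=40: violating pairs (3,4), (4,5) — 2 pairs.
P=44: all 2 rows agree on Q — 0 pairs.

2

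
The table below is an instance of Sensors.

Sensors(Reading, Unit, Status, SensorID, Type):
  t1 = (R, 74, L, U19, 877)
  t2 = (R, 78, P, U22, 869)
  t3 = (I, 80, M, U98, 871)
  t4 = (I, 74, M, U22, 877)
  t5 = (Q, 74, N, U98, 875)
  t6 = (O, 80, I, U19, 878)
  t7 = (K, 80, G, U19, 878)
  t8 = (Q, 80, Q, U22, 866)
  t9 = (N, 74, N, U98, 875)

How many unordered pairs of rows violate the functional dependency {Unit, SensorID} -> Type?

0

(Unit=74, SensorID=U98): all 2 rows agree on Type — 0 pairs.
(Unit=80, SensorID=U19): all 2 rows agree on Type — 0 pairs.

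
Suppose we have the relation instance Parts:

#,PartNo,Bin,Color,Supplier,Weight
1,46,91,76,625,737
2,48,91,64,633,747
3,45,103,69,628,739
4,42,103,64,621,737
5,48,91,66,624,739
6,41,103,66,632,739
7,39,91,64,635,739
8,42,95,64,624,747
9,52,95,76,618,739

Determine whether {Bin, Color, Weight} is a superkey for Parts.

Yes

All 9 rows have distinct {Bin, Color, Weight} values, so {Bin, Color, Weight} → (all attributes) holds and {Bin, Color, Weight} is a superkey.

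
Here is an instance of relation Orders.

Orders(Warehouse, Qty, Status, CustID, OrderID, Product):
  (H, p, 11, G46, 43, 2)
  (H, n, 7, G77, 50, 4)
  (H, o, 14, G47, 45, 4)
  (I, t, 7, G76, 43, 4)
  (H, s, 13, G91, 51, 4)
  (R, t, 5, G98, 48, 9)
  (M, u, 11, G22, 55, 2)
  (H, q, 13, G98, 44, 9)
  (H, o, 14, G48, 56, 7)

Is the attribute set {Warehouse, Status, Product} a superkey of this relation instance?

Yes

All 9 rows have distinct {Warehouse, Status, Product} values, so {Warehouse, Status, Product} → (all attributes) holds and {Warehouse, Status, Product} is a superkey.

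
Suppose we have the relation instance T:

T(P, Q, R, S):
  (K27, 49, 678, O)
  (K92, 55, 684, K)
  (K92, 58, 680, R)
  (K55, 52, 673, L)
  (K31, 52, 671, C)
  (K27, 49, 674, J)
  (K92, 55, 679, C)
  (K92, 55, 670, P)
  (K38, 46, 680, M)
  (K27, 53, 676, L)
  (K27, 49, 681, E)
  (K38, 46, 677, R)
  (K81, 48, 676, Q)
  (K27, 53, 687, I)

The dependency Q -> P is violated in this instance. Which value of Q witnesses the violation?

52

Q=49: 3 rows → P = K27, K27, K27 ✓
Q=55: 3 rows → P = K92, K92, K92 ✓
Q=58: 1 row → P = K92 ✓
Q=52: 2 rows → P takes values {K55, K31} — violation
Q=46: 2 rows → P = K38, K38 ✓
Q=53: 2 rows → P = K27, K27 ✓
Q=48: 1 row → P = K81 ✓
The only Q value with inconsistent P is Q=52.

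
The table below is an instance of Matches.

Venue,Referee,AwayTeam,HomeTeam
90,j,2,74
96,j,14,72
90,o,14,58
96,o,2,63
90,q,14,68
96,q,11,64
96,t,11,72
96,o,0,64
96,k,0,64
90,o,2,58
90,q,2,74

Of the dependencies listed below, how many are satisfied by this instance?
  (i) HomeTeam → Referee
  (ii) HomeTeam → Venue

1

(i) HomeTeam → Referee: HomeTeam=74: 2 rows → Referee takes values {j, q} — violation; HomeTeam=72: 2 rows → Referee takes values {j, t} — violation; HomeTeam=64: 3 rows → Referee takes values {q, o, k} — violation — fails.
(ii) HomeTeam → Venue: every LHS value maps to a single RHS value — holds.
1 of the 2 dependencies holds.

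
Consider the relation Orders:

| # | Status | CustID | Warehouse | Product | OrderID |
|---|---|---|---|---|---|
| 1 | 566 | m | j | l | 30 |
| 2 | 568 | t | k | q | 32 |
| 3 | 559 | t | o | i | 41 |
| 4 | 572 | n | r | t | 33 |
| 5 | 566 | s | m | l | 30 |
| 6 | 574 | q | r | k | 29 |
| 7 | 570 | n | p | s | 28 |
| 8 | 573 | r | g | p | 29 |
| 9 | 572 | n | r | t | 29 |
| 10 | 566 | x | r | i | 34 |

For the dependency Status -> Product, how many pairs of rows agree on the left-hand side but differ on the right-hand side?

2

Status=566: violating pairs (1,10), (5,10) — 2 pairs.
Status=572: all 2 rows agree on Product — 0 pairs.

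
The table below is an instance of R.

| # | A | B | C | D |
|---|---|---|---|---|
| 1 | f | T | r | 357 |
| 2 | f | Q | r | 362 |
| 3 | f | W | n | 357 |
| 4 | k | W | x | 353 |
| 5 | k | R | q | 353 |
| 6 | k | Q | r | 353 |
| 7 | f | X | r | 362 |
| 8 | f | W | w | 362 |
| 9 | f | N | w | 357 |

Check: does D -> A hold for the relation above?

Yes

D=357: rows 1, 3, 9 → A = f, f, f ✓
D=362: rows 2, 7, 8 → A = f, f, f ✓
D=353: rows 4, 5, 6 → A = k, k, k ✓
Every D value is associated with a single A value, so D -> A holds.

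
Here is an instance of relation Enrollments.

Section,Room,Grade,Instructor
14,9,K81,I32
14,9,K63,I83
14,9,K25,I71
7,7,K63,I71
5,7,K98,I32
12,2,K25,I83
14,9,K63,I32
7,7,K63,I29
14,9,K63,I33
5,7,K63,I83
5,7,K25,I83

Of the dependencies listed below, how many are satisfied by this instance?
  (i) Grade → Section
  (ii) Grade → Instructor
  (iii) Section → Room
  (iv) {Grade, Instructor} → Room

1

(i) Grade → Section: Grade=K63: 6 rows → Section takes values {14, 7, 5} — violation; Grade=K25: 3 rows → Section takes values {14, 12, 5} — violation — fails.
(ii) Grade → Instructor: Grade=K63: 6 rows → Instructor takes values {I83, I71, I32, I29, I33} — violation; Grade=K25: 3 rows → Instructor takes values {I71, I83} — violation — fails.
(iii) Section → Room: every LHS value maps to a single RHS value — holds.
(iv) {Grade, Instructor} → Room: (Grade=K63, Instructor=I83): 2 rows → Room takes values {9, 7} — violation; (Grade=K25, Instructor=I83): 2 rows → Room takes values {2, 7} — violation — fails.
1 of the 4 dependencies holds.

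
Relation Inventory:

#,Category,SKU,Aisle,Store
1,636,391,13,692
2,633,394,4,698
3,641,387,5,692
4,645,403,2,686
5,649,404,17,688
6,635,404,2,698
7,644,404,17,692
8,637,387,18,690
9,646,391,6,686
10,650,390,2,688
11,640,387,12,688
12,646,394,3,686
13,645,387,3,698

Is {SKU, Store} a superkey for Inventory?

Yes

All 13 rows have distinct {SKU, Store} values, so {SKU, Store} → (all attributes) holds and {SKU, Store} is a superkey.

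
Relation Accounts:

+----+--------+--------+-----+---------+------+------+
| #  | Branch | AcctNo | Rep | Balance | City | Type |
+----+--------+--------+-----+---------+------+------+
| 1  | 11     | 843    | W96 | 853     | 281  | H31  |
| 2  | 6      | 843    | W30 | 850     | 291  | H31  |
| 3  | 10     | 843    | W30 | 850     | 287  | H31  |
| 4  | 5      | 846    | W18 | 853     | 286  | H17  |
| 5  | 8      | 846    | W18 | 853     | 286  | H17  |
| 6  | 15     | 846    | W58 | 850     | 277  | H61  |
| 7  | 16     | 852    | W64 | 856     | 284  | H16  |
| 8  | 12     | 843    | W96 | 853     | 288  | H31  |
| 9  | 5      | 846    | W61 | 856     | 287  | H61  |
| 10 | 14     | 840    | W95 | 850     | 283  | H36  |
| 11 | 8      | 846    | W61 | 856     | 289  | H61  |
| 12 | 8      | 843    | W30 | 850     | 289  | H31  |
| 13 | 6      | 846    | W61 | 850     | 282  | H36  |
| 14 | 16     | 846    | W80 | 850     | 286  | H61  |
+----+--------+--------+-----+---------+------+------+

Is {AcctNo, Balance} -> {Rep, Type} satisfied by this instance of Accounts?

(AcctNo=843, Balance=853): rows 1, 8 → {Rep,Type} = (W96, H31), (W96, H31) ✓
(AcctNo=843, Balance=850): rows 2, 3, 12 → {Rep,Type} = (W30, H31), (W30, H31), (W30, H31) ✓
(AcctNo=846, Balance=853): rows 4, 5 → {Rep,Type} = (W18, H17), (W18, H17) ✓
(AcctNo=846, Balance=850): rows 6, 13, 14 → {Rep,Type} takes values {(W58, H61), (W61, H36), (W80, H61)} — violation
(AcctNo=852, Balance=856): row 7 → {Rep,Type} = (W64, H16) ✓
(AcctNo=846, Balance=856): rows 9, 11 → {Rep,Type} = (W61, H61), (W61, H61) ✓
(AcctNo=840, Balance=850): row 10 → {Rep,Type} = (W95, H36) ✓
Two rows agree on {AcctNo, Balance} but differ on {Rep, Type}, so {AcctNo, Balance} -> {Rep, Type} does not hold.

No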